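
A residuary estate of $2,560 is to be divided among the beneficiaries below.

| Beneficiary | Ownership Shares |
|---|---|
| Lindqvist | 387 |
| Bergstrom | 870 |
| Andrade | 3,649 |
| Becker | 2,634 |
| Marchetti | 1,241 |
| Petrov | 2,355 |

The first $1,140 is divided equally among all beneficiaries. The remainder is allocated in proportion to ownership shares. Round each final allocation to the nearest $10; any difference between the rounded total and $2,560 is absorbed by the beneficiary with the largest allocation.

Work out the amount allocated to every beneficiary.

Lindqvist: $240; Bergstrom: $300; Andrade: $650; Becker: $530; Marchetti: $350; Petrov: $490

First tranche $1,140 split equally: $190 each.
Remainder $1,420 by ownership shares (total 11,136): Lindqvist 49.35 → $50; Bergstrom 110.94 → $110; Andrade 465.30 → $470; Becker 335.87 → $340; Marchetti 158.25 → $160; Petrov 300.30 → $300.
Rounding difference −$10 on remainder applied to Andrade.
Totals: Lindqvist $190 + $50 = $240; Bergstrom $190 + $110 = $300; Andrade $190 + $460 = $650; Becker $190 + $340 = $530; Marchetti $190 + $160 = $350; Petrov $190 + $300 = $490.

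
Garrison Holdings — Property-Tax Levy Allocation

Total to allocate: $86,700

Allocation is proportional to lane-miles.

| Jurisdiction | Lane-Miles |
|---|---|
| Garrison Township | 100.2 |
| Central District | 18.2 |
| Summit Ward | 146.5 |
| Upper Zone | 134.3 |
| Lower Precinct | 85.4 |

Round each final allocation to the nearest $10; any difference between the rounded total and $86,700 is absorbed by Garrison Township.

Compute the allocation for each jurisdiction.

Garrison Township: $17,920 | Central District: $3,260 | Summit Ward: $26,210 | Upper Zone: $24,030 | Lower Precinct: $15,280

Combined lane-miles = 484.6.
Pro-rata amounts: Garrison Township 100.2/484.6 × $86,700 = 17,926.83; Central District 18.2/484.6 × $86,700 = 3,256.17; Summit Ward 146.5/484.6 × $86,700 = 26,210.38; Upper Zone 134.3/484.6 × $86,700 = 24,027.67; Lower Precinct 85.4/484.6 × $86,700 = 15,278.95.
At nearest $10: Garrison Township $17,930; Central District $3,260; Summit Ward $26,210; Upper Zone $24,030; Lower Precinct $15,280. Sum = $86,710.
Difference $86,700 − $86,710 = −$10 applied to Garrison Township: Garrison Township becomes $17,920.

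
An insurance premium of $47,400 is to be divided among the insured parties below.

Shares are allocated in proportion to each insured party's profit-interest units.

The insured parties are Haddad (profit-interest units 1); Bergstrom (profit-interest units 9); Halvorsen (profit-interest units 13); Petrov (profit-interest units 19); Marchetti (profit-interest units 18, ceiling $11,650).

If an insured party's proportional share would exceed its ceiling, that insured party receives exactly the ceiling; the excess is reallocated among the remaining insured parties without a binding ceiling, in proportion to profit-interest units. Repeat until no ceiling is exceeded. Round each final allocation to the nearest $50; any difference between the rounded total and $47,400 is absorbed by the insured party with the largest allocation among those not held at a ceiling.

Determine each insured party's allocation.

Haddad: $850 | Bergstrom: $7,650 | Halvorsen: $11,050 | Petrov: $16,200 | Marchetti: $11,650

Sum of profit-interest units: 60.
Unconstrained shares: Haddad 790.00; Bergstrom 7,110.00; Halvorsen 10,270.00; Petrov 15,010.00; Marchetti 14,220.00.
Cap binds for Marchetti ($11,650); remaining pool $35,750 reallocated over remaining profit-interest units 42.
Redistributed shares: Haddad 851.19 → $850; Bergstrom 7,660.71 → $7,650; Halvorsen 11,065.48 → $11,050; Petrov 16,172.62 → $16,150.
Rounding difference +$50 applied to Petrov → $16,200.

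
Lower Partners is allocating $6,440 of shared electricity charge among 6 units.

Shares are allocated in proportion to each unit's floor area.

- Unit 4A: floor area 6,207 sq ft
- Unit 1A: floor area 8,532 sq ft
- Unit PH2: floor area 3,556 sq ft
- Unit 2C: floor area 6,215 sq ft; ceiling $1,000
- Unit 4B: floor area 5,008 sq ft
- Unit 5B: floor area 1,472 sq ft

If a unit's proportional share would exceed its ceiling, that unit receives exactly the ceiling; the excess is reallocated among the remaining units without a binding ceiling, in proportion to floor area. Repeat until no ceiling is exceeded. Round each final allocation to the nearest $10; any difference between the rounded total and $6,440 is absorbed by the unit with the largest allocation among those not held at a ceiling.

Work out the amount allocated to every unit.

Sum of floor area: 30,990.
Pro-rata shares before constraints: Unit 4A 1,289.87; Unit 1A 1,773.03; Unit PH2 738.97; Unit 2C 1,291.53; Unit 4B 1,040.71; Unit 5B 305.89.
Held at cap: Unit 2C ($1,000); residual $5,440 reallocated over remaining floor area 24,775.
Redistributed shares: Unit 4A 1,362.91 → $1,360; Unit 1A 1,873.42 → $1,870; Unit PH2 780.81 → $780; Unit 4B 1,099.64 → $1,100; Unit 5B 323.22 → $320.
Rounding difference +$10 applied to Unit 1A → $1,880.

Unit 4A: $1,360 | Unit 1A: $1,880 | Unit PH2: $780 | Unit 2C: $1,000 | Unit 4B: $1,100 | Unit 5B: $320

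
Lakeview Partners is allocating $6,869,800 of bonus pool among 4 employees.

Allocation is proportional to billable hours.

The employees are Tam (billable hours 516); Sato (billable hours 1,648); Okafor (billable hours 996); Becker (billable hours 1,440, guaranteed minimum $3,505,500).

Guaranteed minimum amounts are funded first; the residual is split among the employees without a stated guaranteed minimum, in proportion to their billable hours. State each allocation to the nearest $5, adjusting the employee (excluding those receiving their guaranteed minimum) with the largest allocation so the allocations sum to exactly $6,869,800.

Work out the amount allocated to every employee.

Tam: $549,360 · Sato: $1,754,545 · Okafor: $1,060,395 · Becker: $3,505,500

Guaranteed amounts: Becker $3,505,500. Balance $3,364,300.
Balance split over remaining billable hours 3,160: Tam 549,360.38 → $549,360; Sato 1,754,546.33 → $1,754,545; Okafor 1,060,393.29 → $1,060,395.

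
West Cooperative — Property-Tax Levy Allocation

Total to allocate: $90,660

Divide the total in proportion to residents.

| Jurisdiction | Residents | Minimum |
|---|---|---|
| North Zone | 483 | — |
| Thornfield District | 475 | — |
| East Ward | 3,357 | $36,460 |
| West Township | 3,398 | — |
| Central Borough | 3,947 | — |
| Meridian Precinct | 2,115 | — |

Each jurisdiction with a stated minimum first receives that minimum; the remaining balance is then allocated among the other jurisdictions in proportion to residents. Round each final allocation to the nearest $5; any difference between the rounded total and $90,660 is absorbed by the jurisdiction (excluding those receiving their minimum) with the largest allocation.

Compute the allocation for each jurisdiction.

Fund the minimums — East Ward $36,460. Remaining pool $54,200.
Remaining pool split over remaining residents 10,418: North Zone 2,512.82 → $2,515; Thornfield District 2,471.20 → $2,470; West Township 17,678.21 → $17,680; Central Borough 20,534.40 → $20,535; Meridian Precinct 11,003.36 → $11,005.
Rounding difference −$5 applied to Central Borough → $20,530.

North Zone: $2,515 · Thornfield District: $2,470 · East Ward: $36,460 · West Township: $17,680 · Central Borough: $20,530 · Meridian Precinct: $11,005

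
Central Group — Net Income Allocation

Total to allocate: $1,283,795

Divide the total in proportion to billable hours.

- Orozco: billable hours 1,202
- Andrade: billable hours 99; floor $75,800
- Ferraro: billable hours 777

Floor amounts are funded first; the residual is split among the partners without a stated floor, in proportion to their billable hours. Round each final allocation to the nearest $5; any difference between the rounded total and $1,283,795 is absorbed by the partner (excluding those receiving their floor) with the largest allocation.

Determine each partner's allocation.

Fund the minimums — Andrade $75,800. Remaining pool $1,207,995.
Remaining pool split over remaining billable hours 1,979: Orozco 733,708.94 → $733,710; Ferraro 474,286.06 → $474,285.

Orozco: $733,710 · Andrade: $75,800 · Ferraro: $474,285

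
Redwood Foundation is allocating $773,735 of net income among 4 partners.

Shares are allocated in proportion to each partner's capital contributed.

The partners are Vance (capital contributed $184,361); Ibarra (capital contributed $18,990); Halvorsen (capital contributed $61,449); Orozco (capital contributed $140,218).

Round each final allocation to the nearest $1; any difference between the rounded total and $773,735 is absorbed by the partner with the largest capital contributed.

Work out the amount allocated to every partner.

Total capital contributed = 184,361 + 18,990 + 61,449 + 140,218 = 405,018.
Unrounded shares: Vance 352,198.07; Ibarra 36,277.96; Halvorsen 117,390.44; Orozco 267,868.52.
At nearest $1: Vance $352,198; Ibarra $36,278; Halvorsen $117,390; Orozco $267,869. Sum = $773,735.
Sum already equals the total — no adjustment.

Vance: $352,198 | Ibarra: $36,278 | Halvorsen: $117,390 | Orozco: $267,869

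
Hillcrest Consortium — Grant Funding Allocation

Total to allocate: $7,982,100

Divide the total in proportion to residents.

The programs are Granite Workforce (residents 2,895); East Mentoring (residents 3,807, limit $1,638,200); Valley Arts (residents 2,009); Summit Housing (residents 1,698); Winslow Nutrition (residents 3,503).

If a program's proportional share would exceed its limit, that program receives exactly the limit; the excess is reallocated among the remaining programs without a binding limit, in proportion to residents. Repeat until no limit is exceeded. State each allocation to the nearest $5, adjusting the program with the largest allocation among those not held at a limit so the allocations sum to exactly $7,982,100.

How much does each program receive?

Granite Workforce: $1,817,475 | East Mentoring: $1,638,200 | Valley Arts: $1,261,245 | Summit Housing: $1,066,000 | Winslow Nutrition: $2,199,180

Sum of residents: 13,912.
Pro-rata shares before constraints: Granite Workforce 1,661,024.98; East Mentoring 2,184,290.88; Valley Arts 1,152,676.75; Summit Housing 974,238.48; Winslow Nutrition 2,009,868.91.
Capped: East Mentoring ($1,638,200); balance $6,343,900 reallocated over remaining residents 10,105.
Shares after redistribution: Granite Workforce 1,817,475.56 → $1,817,475; Valley Arts 1,261,246.42 → $1,261,245; Summit Housing 1,066,001.21 → $1,066,000; Winslow Nutrition 2,199,176.81 → $2,199,175.
Rounding difference +$5 applied to Winslow Nutrition → $2,199,180.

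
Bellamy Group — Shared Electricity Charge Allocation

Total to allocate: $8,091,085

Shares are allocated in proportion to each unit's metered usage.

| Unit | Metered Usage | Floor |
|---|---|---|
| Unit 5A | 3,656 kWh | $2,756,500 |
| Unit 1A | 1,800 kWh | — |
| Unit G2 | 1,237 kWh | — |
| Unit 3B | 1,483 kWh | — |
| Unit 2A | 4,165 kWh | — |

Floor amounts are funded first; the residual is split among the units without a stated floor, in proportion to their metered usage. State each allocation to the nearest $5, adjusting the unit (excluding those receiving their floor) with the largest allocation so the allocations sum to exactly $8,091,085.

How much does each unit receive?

Minimums first: Unit 5A $2,756,500. Remaining pool $5,334,585.
Remaining pool split over remaining metered usage 8,685: Unit 1A 1,105,613.47 → $1,105,615; Unit G2 759,802.15 → $759,800; Unit 3B 910,902.65 → $910,905; Unit 2A 2,558,266.73 → $2,558,265.

Unit 5A: $2,756,500; Unit 1A: $1,105,615; Unit G2: $759,800; Unit 3B: $910,905; Unit 2A: $2,558,265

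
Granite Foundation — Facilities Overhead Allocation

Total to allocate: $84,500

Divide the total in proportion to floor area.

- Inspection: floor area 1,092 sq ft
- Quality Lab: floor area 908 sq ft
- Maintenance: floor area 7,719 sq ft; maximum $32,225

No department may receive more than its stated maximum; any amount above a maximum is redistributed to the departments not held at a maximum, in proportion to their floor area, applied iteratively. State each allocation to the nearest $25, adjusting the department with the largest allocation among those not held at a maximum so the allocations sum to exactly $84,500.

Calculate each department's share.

Inspection: $28,550 · Quality Lab: $23,725 · Maintenance: $32,225

Combined floor area = 9,719.
Unconstrained shares: Inspection 9,494.19; Quality Lab 7,894.43; Maintenance 67,111.38.
Held at cap: Maintenance ($32,225); remaining pool $52,275 reallocated over remaining floor area 2,000.
Remaining shares: Inspection 28,542.15 → $28,550; Quality Lab 23,732.85 → $23,725.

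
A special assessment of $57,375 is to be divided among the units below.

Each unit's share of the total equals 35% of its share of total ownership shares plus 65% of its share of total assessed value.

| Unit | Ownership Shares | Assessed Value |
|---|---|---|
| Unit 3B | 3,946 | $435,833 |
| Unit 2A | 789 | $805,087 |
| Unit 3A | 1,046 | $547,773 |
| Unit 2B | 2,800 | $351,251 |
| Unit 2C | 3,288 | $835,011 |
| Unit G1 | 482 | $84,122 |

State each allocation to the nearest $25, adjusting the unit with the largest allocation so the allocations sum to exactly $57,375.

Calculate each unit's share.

Unit 3B: $11,725 | Unit 2A: $11,100 | Unit 3A: $8,375 | Unit 2B: $8,825 | Unit 2C: $15,550 | Unit G1: $1,800

Totals — ownership shares 12,351, assessed value 3,059,077.
Blended shares (35% ownership shares + 65% assessed value): Unit 3B 0.2044; Unit 2A 0.1934; Unit 3A 0.1460; Unit 2B 0.1540; Unit 2C 0.2706; Unit G1 0.0315.
Proportional shares: Unit 3B 11,729.04; Unit 2A 11,097.78; Unit 3A 8,378.67; Unit 2B 8,834.63; Unit 2C 15,525.66; Unit G1 1,809.22.
Rounded to nearest $25: Unit 3B $11,725; Unit 2A $11,100; Unit 3A $8,375; Unit 2B $8,825; Unit 2C $15,525; Unit G1 $1,800. Sum = $57,350.
Difference $57,375 − $57,350 = +$25 applied to largest allocation (Unit 2C): Unit 2C becomes $15,550.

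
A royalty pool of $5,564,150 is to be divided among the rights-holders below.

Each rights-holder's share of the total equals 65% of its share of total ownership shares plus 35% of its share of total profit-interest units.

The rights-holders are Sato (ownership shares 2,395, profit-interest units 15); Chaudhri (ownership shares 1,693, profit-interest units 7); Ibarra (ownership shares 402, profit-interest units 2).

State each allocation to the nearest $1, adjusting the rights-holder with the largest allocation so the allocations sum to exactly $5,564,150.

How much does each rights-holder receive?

Ownership shares total 4,490; profit-interest units total 24.
Blended shares (65% ownership shares + 35% profit-interest units): Sato 0.5655; Chaudhri 0.3472; Ibarra 0.0874.
Raw shares: Sato 3,146,331.65; Chaudhri 1,931,719.42; Ibarra 486,098.93.
Rounded to nearest $1: Sato $3,146,332; Chaudhri $1,931,719; Ibarra $486,099. Sum = $5,564,150.
Rounded total matches; no reconciliation needed.

Sato: $3,146,332 | Chaudhri: $1,931,719 | Ibarra: $486,099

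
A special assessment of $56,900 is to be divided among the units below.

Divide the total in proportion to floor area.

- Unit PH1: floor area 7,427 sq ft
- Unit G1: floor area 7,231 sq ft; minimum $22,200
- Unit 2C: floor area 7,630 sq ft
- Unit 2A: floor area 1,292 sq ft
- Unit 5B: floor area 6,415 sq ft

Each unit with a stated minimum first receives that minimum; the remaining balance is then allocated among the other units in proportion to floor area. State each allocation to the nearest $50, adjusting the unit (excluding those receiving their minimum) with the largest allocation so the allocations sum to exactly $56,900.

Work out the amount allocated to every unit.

Minimums first: Unit G1 $22,200. Remaining pool $34,700.
Remaining pool split over remaining floor area 22,764: Unit PH1 11,321.25 → $11,300; Unit 2C 11,630.69 → $11,650; Unit 2A 1,969.44 → $1,950; Unit 5B 9,778.62 → $9,800.

Unit PH1: $11,300; Unit G1: $22,200; Unit 2C: $11,650; Unit 2A: $1,950; Unit 5B: $9,800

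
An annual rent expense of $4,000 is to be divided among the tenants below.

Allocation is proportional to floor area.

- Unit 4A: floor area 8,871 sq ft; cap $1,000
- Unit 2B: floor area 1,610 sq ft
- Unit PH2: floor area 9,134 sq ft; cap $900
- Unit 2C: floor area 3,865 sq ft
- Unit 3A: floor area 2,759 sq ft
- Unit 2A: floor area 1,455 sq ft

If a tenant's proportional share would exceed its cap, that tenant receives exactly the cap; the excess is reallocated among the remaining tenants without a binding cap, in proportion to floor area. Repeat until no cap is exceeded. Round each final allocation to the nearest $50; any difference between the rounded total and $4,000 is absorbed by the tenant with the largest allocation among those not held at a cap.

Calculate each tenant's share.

Combined floor area = 27,694.
Proportional shares (ignoring caps): Unit 4A 1,281.29; Unit 2B 232.54; Unit PH2 1,319.27; Unit 2C 558.24; Unit 3A 398.50; Unit 2A 210.15.
Cap binds for Unit 4A ($1,000), Unit PH2 ($900); remaining pool $2,100 reallocated over remaining floor area 9,689.
Remaining shares: Unit 2B 348.95 → $350; Unit 2C 837.70 → $850; Unit 3A 597.99 → $600; Unit 2A 315.36 → $300.

Unit 4A: $1,000; Unit 2B: $350; Unit PH2: $900; Unit 2C: $850; Unit 3A: $600; Unit 2A: $300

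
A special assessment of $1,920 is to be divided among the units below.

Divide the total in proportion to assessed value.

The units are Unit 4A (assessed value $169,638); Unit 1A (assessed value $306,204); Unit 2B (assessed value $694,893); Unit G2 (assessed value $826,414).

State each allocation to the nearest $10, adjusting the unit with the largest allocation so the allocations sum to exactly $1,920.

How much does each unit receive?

Unit 4A: $160 | Unit 1A: $290 | Unit 2B: $670 | Unit G2: $800

Sum of assessed value: 1,997,149.
Raw shares: Unit 4A 169,638/1,997,149 × $1,920 = 163.08; Unit 1A 306,204/1,997,149 × $1,920 = 294.38; Unit 2B 694,893/1,997,149 × $1,920 = 668.05; Unit G2 826,414/1,997,149 × $1,920 = 794.49.
After rounding ($10): Unit 4A $160; Unit 1A $290; Unit 2B $670; Unit G2 $790. Sum = $1,910.
Difference $1,920 − $1,910 = +$10 applied to largest allocation (Unit G2): Unit G2 becomes $800.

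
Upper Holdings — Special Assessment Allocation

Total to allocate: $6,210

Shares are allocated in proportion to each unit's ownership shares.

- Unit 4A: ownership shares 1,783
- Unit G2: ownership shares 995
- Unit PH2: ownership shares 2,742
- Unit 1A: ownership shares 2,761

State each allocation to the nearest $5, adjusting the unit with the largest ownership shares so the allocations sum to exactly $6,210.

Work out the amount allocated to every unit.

Unit 4A: $1,335; Unit G2: $745; Unit PH2: $2,055; Unit 1A: $2,075

Sum of ownership shares: 1,783 + 995 + 2,742 + 2,761 = 8,281.
Unrounded shares: Unit 4A 1,337.09; Unit G2 746.16; Unit PH2 2,056.25; Unit 1A 2,070.50.
Rounded to nearest $5: Unit 4A $1,335; Unit G2 $745; Unit PH2 $2,055; Unit 1A $2,070. Sum = $6,205.
Difference $6,210 − $6,205 = +$5 applied to largest ownership shares (Unit 1A): Unit 1A becomes $2,075.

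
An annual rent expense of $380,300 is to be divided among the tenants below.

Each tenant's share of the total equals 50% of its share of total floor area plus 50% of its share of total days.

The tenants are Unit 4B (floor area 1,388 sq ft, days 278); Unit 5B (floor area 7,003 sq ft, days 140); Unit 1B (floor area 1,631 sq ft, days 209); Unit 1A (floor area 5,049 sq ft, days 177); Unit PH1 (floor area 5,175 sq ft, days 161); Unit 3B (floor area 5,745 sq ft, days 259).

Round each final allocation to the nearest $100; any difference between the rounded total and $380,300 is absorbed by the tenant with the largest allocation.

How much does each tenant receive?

Unit 4B: $53,300 | Unit 5B: $73,000 | Unit 1B: $44,400 | Unit 1A: $64,400 | Unit PH1: $62,900 | Unit 3B: $82,300

Floor area total 25,991; days total 1,224.
Composite weights (50% floor area + 50% days): Unit 4B 0.1403; Unit 5B 0.1919; Unit 1B 0.1168; Unit 1A 0.1694; Unit PH1 0.1653; Unit 3B 0.2163.
Proportional shares: Unit 4B 53,342.26; Unit 5B 72,983.09; Unit 1B 44,400.81; Unit 1A 64,435.64; Unit PH1 62,871.83; Unit 3B 82,266.37.
At nearest $100: Unit 4B $53,300; Unit 5B $73,000; Unit 1B $44,400; Unit 1A $64,400; Unit PH1 $62,900; Unit 3B $82,300. Sum = $380,300.
No rounding difference to absorb.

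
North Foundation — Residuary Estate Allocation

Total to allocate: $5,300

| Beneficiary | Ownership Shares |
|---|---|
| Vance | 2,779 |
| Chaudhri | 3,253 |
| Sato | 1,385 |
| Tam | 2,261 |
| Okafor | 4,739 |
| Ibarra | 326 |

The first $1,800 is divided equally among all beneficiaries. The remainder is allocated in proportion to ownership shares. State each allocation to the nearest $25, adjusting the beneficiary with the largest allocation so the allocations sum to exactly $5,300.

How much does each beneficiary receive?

Vance: $950 | Chaudhri: $1,075 | Sato: $625 | Tam: $825 | Okafor: $1,450 | Ibarra: $375

$1,800 shared equally gives $300 per beneficiary.
Remainder $3,500 by ownership shares (total 14,743): Vance 659.74 → $650; Chaudhri 772.26 → $775; Sato 328.80 → $325; Tam 536.76 → $525; Okafor 1,125.04 → $1,125; Ibarra 77.39 → $75.
Rounding difference +$25 on remainder applied to Okafor.
Totals: Vance $300 + $650 = $950; Chaudhri $300 + $775 = $1,075; Sato $300 + $325 = $625; Tam $300 + $525 = $825; Okafor $300 + $1,150 = $1,450; Ibarra $300 + $75 = $375.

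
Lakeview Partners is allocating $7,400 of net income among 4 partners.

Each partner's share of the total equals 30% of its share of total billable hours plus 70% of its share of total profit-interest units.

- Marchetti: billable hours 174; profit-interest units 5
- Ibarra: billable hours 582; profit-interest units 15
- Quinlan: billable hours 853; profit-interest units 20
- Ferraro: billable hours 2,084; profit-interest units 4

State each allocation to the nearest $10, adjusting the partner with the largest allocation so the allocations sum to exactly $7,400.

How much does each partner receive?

Billable hours total 3,693; profit-interest units total 44.
Blended shares (30% billable hours + 70% profit-interest units): Marchetti 0.0937; Ibarra 0.2859; Quinlan 0.3875; Ferraro 0.2329.
Raw shares: Marchetti 693.23; Ibarra 2,115.77; Quinlan 2,867.32; Ferraro 1,723.68.
At nearest $10: Marchetti $690; Ibarra $2,120; Quinlan $2,870; Ferraro $1,720. Sum = $7,400.
Sum already equals the total — no adjustment.

Marchetti: $690 | Ibarra: $2,120 | Quinlan: $2,870 | Ferraro: $1,720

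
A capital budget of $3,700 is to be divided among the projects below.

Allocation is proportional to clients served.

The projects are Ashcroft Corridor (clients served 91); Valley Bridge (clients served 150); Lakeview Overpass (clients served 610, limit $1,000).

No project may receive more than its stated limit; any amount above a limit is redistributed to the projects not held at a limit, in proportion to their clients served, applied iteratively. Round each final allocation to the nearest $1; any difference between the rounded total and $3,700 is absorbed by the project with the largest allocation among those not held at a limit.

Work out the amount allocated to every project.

Ashcroft Corridor: $1,020 · Valley Bridge: $1,680 · Lakeview Overpass: $1,000

Total clients served = 851.
Unconstrained shares: Ashcroft Corridor 395.65; Valley Bridge 652.17; Lakeview Overpass 2,652.17.
Held at cap: Lakeview Overpass ($1,000); residual $2,700 reallocated over remaining clients served 241.
Shares after redistribution: Ashcroft Corridor 1,019.502 → $1,020; Valley Bridge 1,680.498 → $1,680.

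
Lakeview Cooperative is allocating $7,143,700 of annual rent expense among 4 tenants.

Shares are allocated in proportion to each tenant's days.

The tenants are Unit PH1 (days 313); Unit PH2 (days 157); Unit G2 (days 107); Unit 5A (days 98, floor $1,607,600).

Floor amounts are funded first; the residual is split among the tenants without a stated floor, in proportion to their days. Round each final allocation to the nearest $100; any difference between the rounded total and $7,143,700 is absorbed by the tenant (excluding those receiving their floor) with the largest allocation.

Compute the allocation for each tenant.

Unit PH1: $3,003,100 · Unit PH2: $1,506,400 · Unit G2: $1,026,600 · Unit 5A: $1,607,600

Guaranteed amounts: Unit 5A $1,607,600. Residual $5,536,100.
Residual split over remaining days 577: Unit PH1 3,003,118.37 → $3,003,100; Unit PH2 1,506,356.50 → $1,506,400; Unit G2 1,026,625.13 → $1,026,600.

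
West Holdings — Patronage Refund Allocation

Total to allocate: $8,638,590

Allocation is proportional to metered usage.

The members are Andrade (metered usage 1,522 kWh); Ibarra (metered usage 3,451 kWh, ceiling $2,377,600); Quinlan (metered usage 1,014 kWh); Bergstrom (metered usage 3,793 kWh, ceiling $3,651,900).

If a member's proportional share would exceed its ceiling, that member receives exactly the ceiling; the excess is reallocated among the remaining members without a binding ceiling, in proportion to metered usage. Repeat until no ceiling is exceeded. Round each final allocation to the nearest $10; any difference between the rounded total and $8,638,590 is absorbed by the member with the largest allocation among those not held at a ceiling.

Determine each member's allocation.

Metered usage total: 9,780.
Proportional shares (ignoring caps): Andrade 1,344,369.53; Ibarra 3,048,238.66; Quinlan 895,657.49; Bergstrom 3,350,324.32.
Cap binds for Ibarra ($2,377,600); balance $6,260,990 reallocated over remaining metered usage 6,329.
Cap binds for Bergstrom ($3,651,900); balance $2,609,090 reallocated over remaining metered usage 2,536.
Shares after redistribution: Andrade 1,565,865.53 → $1,565,870; Quinlan 1,043,224.47 → $1,043,220.

Andrade: $1,565,870; Ibarra: $2,377,600; Quinlan: $1,043,220; Bergstrom: $3,651,900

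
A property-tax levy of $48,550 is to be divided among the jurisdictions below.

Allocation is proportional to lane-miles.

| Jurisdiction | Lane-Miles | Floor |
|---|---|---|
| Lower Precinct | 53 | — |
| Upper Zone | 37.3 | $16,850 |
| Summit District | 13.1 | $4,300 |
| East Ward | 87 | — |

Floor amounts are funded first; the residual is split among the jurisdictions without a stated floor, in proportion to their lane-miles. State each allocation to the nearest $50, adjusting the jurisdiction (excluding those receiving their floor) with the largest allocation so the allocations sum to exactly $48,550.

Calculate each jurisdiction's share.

Guaranteed amounts: Upper Zone $16,850; Summit District $4,300. Balance $27,400.
Balance split over remaining lane-miles 140: Lower Precinct 10,372.86 → $10,350; East Ward 17,027.14 → $17,050.

Lower Precinct: $10,350 · Upper Zone: $16,850 · Summit District: $4,300 · East Ward: $17,050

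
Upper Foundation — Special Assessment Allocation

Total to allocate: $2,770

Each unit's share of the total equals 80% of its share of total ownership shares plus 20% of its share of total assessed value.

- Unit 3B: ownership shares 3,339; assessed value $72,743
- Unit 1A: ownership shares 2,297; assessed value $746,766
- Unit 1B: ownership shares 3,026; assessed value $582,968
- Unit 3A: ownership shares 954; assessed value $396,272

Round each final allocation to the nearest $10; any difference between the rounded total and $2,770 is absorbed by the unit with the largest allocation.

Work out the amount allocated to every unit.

Ownership shares total 9,616; assessed value total 1,798,749.
Combined weights (80% ownership shares + 20% assessed value): Unit 3B 0.2859; Unit 1A 0.2741; Unit 1B 0.3166; Unit 3A 0.1234.
Raw shares: Unit 3B 791.87; Unit 1A 759.34; Unit 1B 876.89; Unit 3A 341.90.
After rounding ($10): Unit 3B $790; Unit 1A $760; Unit 1B $880; Unit 3A $340. Sum = $2,770.
Rounded total matches; no reconciliation needed.

Unit 3B: $790 · Unit 1A: $760 · Unit 1B: $880 · Unit 3A: $340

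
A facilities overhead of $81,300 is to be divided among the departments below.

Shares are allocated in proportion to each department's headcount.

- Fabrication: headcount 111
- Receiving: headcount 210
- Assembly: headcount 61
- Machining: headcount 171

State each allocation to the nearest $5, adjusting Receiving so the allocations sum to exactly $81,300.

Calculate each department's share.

Headcount total: 553.
Pro-rata amounts: Fabrication 111/553 × $81,300 = 16,318.81; Receiving 210/553 × $81,300 = 30,873.42; Assembly 61/553 × $81,300 = 8,967.99; Machining 171/553 × $81,300 = 25,139.78.
Rounded to nearest $5: Fabrication $16,320; Receiving $30,875; Assembly $8,970; Machining $25,140. Sum = $81,305.
Difference $81,300 − $81,305 = −$5 applied to Receiving: Receiving becomes $30,870.

Fabrication: $16,320 · Receiving: $30,870 · Assembly: $8,970 · Machining: $25,140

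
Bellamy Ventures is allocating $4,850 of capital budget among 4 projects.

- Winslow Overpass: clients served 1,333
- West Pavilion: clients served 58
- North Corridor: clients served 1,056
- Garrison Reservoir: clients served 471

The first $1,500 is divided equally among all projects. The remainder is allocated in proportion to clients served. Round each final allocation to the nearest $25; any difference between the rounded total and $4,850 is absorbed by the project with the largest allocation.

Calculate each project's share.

$1,500 shared equally gives $375 per project.
Remainder $3,350 by clients served (total 2,918): Winslow Overpass 1,530.35 → $1,525; West Pavilion 66.59 → $75; North Corridor 1,212.34 → $1,200; Garrison Reservoir 540.73 → $550.
Totals: Winslow Overpass $375 + $1,525 = $1,900; West Pavilion $375 + $75 = $450; North Corridor $375 + $1,200 = $1,575; Garrison Reservoir $375 + $550 = $925.

Winslow Overpass: $1,900 | West Pavilion: $450 | North Corridor: $1,575 | Garrison Reservoir: $925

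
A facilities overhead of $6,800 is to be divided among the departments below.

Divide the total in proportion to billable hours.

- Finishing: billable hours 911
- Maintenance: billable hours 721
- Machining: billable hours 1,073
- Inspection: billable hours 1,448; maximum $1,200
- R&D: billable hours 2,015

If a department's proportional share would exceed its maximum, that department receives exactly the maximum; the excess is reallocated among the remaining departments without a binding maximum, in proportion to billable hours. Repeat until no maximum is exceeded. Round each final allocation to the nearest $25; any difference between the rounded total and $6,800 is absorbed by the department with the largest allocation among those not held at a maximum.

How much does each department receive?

Finishing: $1,075 | Maintenance: $850 | Machining: $1,275 | Inspection: $1,200 | R&D: $2,400

Total billable hours = 6,168.
Proportional shares (ignoring caps): Finishing 1,004.35; Maintenance 794.88; Machining 1,182.94; Inspection 1,596.37; R&D 2,221.47.
Held at cap: Inspection ($1,200); remaining pool $5,600 reallocated over remaining billable hours 4,720.
Remaining shares: Finishing 1,080.85 → $1,075; Maintenance 855.42 → $850; Machining 1,273.05 → $1,275; R&D 2,390.68 → $2,400.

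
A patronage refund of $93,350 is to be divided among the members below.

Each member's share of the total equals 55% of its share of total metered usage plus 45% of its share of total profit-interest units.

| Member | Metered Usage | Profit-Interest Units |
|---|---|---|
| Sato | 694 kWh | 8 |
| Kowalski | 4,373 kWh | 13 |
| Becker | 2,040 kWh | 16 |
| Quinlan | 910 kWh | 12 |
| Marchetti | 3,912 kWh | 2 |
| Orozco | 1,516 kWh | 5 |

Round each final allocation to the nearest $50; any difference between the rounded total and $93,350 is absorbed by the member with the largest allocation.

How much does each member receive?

Metered usage total 13,445; profit-interest units total 56.
Blended shares (55% metered usage + 45% profit-interest units): Sato 0.0927; Kowalski 0.2834; Becker 0.2120; Quinlan 0.1337; Marchetti 0.1761; Orozco 0.1022.
Unrounded shares: Sato 8,651.25; Kowalski 26,450.94; Becker 19,792.30; Quinlan 12,476.63; Marchetti 16,439.05; Orozco 9,539.83.
At nearest $50: Sato $8,650; Kowalski $26,450; Becker $19,800; Quinlan $12,500; Marchetti $16,450; Orozco $9,550. Sum = $93,400.
Difference $93,350 − $93,400 = −$50 applied to largest allocation (Kowalski): Kowalski becomes $26,400.

Sato: $8,650 · Kowalski: $26,400 · Becker: $19,800 · Quinlan: $12,500 · Marchetti: $16,450 · Orozco: $9,550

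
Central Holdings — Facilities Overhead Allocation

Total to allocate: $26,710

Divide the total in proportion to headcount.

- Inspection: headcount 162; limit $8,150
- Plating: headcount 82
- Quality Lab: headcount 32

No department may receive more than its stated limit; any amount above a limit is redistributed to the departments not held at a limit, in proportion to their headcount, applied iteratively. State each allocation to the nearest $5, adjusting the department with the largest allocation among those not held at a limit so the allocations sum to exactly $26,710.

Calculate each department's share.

Inspection: $8,150 | Plating: $13,350 | Quality Lab: $5,210

Sum of headcount: 276.
Pro-rata shares before constraints: Inspection 15,677.61; Plating 7,935.58; Quality Lab 3,096.81.
Cap binds for Inspection ($8,150); remaining pool $18,560 reallocated over remaining headcount 114.
Remaining shares: Plating 13,350.18 → $13,350; Quality Lab 5,209.82 → $5,210.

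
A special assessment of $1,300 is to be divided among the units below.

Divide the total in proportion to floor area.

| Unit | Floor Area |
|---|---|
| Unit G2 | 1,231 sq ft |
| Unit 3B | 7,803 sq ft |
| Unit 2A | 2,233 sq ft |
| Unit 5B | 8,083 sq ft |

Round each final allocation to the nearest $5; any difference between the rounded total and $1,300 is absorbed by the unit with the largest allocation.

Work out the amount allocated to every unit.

Unit G2: $85; Unit 3B: $525; Unit 2A: $150; Unit 5B: $540

Floor area total: 19,350.
Unrounded shares: Unit G2 1,231/19,350 × $1,300 = 82.70; Unit 3B 7,803/19,350 × $1,300 = 524.23; Unit 2A 2,233/19,350 × $1,300 = 150.02; Unit 5B 8,083/19,350 × $1,300 = 543.04.
After rounding ($5): Unit G2 $85; Unit 3B $525; Unit 2A $150; Unit 5B $545. Sum = $1,305.
Difference $1,300 − $1,305 = −$5 applied to largest allocation (Unit 5B): Unit 5B becomes $540.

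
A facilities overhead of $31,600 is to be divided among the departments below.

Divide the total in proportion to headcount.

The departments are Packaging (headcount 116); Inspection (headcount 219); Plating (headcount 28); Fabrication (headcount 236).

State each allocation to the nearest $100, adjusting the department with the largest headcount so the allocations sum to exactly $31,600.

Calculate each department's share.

Headcount total: 116 + 219 + 28 + 236 = 599.
Proportional shares: Packaging 6,119.53; Inspection 11,553.26; Plating 1,477.13; Fabrication 12,450.08.
After rounding ($100): Packaging $6,100; Inspection $11,600; Plating $1,500; Fabrication $12,500. Sum = $31,700.
Difference $31,600 − $31,700 = −$100 applied to largest headcount (Fabrication): Fabrication becomes $12,400.

Packaging: $6,100; Inspection: $11,600; Plating: $1,500; Fabrication: $12,400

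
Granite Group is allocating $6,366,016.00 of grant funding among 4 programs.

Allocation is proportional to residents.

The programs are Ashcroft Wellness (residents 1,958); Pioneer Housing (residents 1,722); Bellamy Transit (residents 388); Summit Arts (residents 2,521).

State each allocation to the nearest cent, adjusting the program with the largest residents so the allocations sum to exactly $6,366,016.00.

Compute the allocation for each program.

Residents total: 1,958 + 1,722 + 388 + 2,521 = 6,589.
Pro-rata amounts: Ashcroft Wellness 1,891,737.6427; Pioneer Housing 1,663,724.3211; Bellamy Transit 374,869.3592; Summit Arts 2,435,684.6769.
At nearest cent: Ashcroft Wellness $1,891,737.64; Pioneer Housing $1,663,724.32; Bellamy Transit $374,869.36; Summit Arts $2,435,684.68. Sum = $6,366,016.00.
Rounded total matches; no reconciliation needed.

Ashcroft Wellness: $1,891,737.64 · Pioneer Housing: $1,663,724.32 · Bellamy Transit: $374,869.36 · Summit Arts: $2,435,684.68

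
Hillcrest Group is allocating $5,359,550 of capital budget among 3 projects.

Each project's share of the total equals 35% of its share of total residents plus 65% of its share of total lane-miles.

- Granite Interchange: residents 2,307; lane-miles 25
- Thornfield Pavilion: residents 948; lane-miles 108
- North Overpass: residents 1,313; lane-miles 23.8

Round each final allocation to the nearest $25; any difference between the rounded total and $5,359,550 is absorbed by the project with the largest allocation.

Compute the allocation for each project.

Granite Interchange: $1,502,800 | Thornfield Pavilion: $2,788,800 | North Overpass: $1,067,950

Totals — residents 4,568, lane-miles 156.8.
Blended shares (35% residents + 65% lane-miles): Granite Interchange 0.2804; Thornfield Pavilion 0.5203; North Overpass 0.1993.
Proportional shares: Granite Interchange 1,502,804.22; Thornfield Pavilion 2,788,787.22; North Overpass 1,067,958.56.
Rounded to nearest $25: Granite Interchange $1,502,800; Thornfield Pavilion $2,788,775; North Overpass $1,067,950. Sum = $5,359,525.
Difference $5,359,550 − $5,359,525 = +$25 applied to largest allocation (Thornfield Pavilion): Thornfield Pavilion becomes $2,788,800.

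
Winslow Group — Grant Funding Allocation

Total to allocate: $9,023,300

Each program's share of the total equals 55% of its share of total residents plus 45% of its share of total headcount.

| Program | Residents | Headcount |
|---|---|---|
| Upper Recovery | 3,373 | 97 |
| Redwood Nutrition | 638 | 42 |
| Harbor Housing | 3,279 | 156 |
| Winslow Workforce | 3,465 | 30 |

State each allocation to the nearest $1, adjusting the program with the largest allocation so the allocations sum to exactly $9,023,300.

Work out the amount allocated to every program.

Residents total 10,755; headcount total 325.
Combined weights (55% residents + 45% headcount): Upper Recovery 0.3068; Redwood Nutrition 0.0908; Harbor Housing 0.3837; Winslow Workforce 0.2187.
Raw shares: Upper Recovery 2,768,344.44; Redwood Nutrition 819,139.97; Harbor Housing 3,462,103.04; Winslow Workforce 1,973,712.56.
At nearest $1: Upper Recovery $2,768,344; Redwood Nutrition $819,140; Harbor Housing $3,462,103; Winslow Workforce $1,973,713. Sum = $9,023,300.
Rounded total matches; no reconciliation needed.

Upper Recovery: $2,768,344; Redwood Nutrition: $819,140; Harbor Housing: $3,462,103; Winslow Workforce: $1,973,713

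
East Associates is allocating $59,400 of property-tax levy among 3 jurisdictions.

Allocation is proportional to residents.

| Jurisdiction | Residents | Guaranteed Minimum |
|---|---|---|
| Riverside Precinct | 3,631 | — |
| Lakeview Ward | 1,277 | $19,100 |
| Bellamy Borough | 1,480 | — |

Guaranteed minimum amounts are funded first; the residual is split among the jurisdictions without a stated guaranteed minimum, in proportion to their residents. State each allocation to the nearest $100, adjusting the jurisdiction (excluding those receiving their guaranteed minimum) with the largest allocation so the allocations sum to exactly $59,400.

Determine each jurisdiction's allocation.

Guaranteed amounts: Lakeview Ward $19,100. Balance $40,300.
Balance split over remaining residents 5,111: Riverside Precinct 28,630.27 → $28,600; Bellamy Borough 11,669.73 → $11,700.

Riverside Precinct: $28,600 · Lakeview Ward: $19,100 · Bellamy Borough: $11,700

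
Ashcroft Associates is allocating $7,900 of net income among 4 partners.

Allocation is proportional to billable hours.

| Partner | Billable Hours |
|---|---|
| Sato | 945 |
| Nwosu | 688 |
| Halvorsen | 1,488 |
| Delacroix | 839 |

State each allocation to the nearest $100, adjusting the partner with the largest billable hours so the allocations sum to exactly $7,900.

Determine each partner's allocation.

Sato: $1,900; Nwosu: $1,400; Halvorsen: $2,900; Delacroix: $1,700

Combined billable hours = 945 + 688 + 1,488 + 839 = 3,960.
Raw shares: Sato 1,885.23; Nwosu 1,372.53; Halvorsen 2,968.48; Delacroix 1,673.76.
At nearest $100: Sato $1,900; Nwosu $1,400; Halvorsen $3,000; Delacroix $1,700. Sum = $8,000.
Difference $7,900 − $8,000 = −$100 applied to largest billable hours (Halvorsen): Halvorsen becomes $2,900.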